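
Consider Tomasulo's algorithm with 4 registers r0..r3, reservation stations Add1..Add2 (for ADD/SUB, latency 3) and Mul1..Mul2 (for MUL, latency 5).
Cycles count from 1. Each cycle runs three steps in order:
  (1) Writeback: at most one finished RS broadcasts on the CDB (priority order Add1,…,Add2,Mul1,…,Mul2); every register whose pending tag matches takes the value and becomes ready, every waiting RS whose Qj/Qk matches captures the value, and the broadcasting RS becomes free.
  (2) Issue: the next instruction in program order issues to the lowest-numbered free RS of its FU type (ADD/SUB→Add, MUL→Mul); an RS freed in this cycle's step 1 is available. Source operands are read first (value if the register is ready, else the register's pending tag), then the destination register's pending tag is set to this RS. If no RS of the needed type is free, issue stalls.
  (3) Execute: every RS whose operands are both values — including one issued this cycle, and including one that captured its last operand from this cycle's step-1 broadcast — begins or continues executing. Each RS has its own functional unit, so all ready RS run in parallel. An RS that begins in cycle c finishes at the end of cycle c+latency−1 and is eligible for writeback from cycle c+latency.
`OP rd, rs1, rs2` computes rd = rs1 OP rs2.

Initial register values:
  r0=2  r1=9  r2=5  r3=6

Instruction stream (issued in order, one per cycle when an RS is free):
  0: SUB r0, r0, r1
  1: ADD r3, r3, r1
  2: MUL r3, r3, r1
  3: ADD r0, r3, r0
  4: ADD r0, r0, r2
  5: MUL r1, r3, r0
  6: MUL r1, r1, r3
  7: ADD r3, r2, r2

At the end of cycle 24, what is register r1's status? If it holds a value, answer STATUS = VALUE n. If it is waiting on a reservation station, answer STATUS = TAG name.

  c1: issue SUB r0<-Add1  regs: r0:Add1,r1:9,r2:5,r3:6
  c2: issue ADD r3<-Add2  regs: r0:Add1,r1:9,r2:5,r3:Add2
  c3: issue MUL r3<-Mul1  regs: r0:Add1,r1:9,r2:5,r3:Mul1
  c4: CDB Add1=-7; issue ADD r0<-Add1  regs: r0:Add1,r1:9,r2:5,r3:Mul1
  c5: CDB Add2=15; issue ADD r0<-Add2  regs: r0:Add2,r1:9,r2:5,r3:Mul1
  c6: issue MUL r1<-Mul2  regs: r0:Add2,r1:Mul2,r2:5,r3:Mul1
  c7: stall  regs: r0:Add2,r1:Mul2,r2:5,r3:Mul1
  c8: stall  regs: r0:Add2,r1:Mul2,r2:5,r3:Mul1
  c9: stall  regs: r0:Add2,r1:Mul2,r2:5,r3:Mul1
  c10: CDB Mul1=135; issue MUL r1<-Mul1  regs: r0:Add2,r1:Mul1,r2:5,r3:135
  c11: stall  regs: r0:Add2,r1:Mul1,r2:5,r3:135
  c12: stall  regs: r0:Add2,r1:Mul1,r2:5,r3:135
  c13: CDB Add1=128; issue ADD r3<-Add1  regs: r0:Add2,r1:Mul1,r2:5,r3:Add1
  c14: -  regs: r0:Add2,r1:Mul1,r2:5,r3:Add1
  c15: -  regs: r0:Add2,r1:Mul1,r2:5,r3:Add1
  c16: CDB Add1=10  regs: r0:Add2,r1:Mul1,r2:5,r3:10
  c17: CDB Add2=133  regs: r0:133,r1:Mul1,r2:5,r3:10
  c18: -  regs: r0:133,r1:Mul1,r2:5,r3:10
  c19: -  regs: r0:133,r1:Mul1,r2:5,r3:10
  c20: -  regs: r0:133,r1:Mul1,r2:5,r3:10
  c21: -  regs: r0:133,r1:Mul1,r2:5,r3:10
  c22: CDB Mul2=17955  regs: r0:133,r1:Mul1,r2:5,r3:10
  c23: -  regs: r0:133,r1:Mul1,r2:5,r3:10
  c24: -  regs: r0:133,r1:Mul1,r2:5,r3:10

STATUS = TAG Mul1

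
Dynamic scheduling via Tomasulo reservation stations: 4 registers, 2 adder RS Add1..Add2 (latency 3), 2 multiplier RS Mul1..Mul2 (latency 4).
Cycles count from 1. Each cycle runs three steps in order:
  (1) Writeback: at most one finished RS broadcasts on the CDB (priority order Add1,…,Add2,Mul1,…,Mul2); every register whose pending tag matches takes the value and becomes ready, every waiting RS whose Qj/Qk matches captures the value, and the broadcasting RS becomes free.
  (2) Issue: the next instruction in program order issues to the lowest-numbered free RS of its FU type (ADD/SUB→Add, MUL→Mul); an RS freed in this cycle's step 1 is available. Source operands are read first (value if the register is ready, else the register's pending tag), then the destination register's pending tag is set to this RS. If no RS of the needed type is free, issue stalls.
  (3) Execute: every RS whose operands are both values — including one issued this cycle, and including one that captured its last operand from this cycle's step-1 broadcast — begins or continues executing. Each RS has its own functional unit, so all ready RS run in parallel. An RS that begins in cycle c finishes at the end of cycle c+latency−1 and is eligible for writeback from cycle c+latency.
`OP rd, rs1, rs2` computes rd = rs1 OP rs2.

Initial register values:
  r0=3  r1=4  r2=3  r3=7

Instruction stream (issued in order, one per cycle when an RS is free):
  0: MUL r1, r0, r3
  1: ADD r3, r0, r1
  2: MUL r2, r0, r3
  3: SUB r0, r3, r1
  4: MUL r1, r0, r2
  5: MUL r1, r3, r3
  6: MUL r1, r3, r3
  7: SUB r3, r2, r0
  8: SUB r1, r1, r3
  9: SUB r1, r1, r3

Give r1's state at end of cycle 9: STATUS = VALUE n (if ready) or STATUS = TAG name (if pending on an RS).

STATUS = TAG Mul1

c1: issue MUL r1<-Mul1 | r0:3,r1:Mul1,r2:3,r3:7
c2: issue ADD r3<-Add1 | r0:3,r1:Mul1,r2:3,r3:Add1
c3: issue MUL r2<-Mul2 | r0:3,r1:Mul1,r2:Mul2,r3:Add1
c4: issue SUB r0<-Add2 | r0:Add2,r1:Mul1,r2:Mul2,r3:Add1
c5: CDB Mul1=21; issue MUL r1<-Mul1 | r0:Add2,r1:Mul1,r2:Mul2,r3:Add1
c6: stall | r0:Add2,r1:Mul1,r2:Mul2,r3:Add1
c7: stall | r0:Add2,r1:Mul1,r2:Mul2,r3:Add1
c8: CDB Add1=24; stall | r0:Add2,r1:Mul1,r2:Mul2,r3:24
c9: stall | r0:Add2,r1:Mul1,r2:Mul2,r3:24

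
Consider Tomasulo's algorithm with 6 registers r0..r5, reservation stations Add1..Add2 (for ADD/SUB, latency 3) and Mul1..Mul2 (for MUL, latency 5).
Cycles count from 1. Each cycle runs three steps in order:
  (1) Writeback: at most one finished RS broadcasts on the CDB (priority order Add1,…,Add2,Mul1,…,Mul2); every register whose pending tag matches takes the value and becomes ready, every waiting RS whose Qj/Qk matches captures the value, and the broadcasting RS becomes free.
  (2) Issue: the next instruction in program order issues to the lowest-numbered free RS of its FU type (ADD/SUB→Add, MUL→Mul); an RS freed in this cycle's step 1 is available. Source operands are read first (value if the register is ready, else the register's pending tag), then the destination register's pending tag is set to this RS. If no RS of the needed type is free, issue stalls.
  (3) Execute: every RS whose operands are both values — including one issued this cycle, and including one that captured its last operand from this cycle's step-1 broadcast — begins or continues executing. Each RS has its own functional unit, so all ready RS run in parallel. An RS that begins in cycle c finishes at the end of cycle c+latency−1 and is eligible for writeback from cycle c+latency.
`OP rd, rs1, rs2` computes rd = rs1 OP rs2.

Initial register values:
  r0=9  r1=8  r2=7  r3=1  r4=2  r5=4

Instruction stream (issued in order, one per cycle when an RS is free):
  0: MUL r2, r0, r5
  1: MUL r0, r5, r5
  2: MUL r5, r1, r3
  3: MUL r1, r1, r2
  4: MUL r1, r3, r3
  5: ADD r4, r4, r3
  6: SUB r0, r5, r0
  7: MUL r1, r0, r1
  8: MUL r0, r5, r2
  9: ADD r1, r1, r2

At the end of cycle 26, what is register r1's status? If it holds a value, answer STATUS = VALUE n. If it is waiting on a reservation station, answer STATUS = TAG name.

cycle 1: issue MUL r2<-Mul1 // r0:9,r1:8,r2:Mul1,r3:1,r4:2,r5:4
cycle 2: issue MUL r0<-Mul2 // r0:Mul2,r1:8,r2:Mul1,r3:1,r4:2,r5:4
cycle 3: stall // r0:Mul2,r1:8,r2:Mul1,r3:1,r4:2,r5:4
cycle 4: stall // r0:Mul2,r1:8,r2:Mul1,r3:1,r4:2,r5:4
cycle 5: stall // r0:Mul2,r1:8,r2:Mul1,r3:1,r4:2,r5:4
cycle 6: CDB Mul1=36; issue MUL r5<-Mul1 // r0:Mul2,r1:8,r2:36,r3:1,r4:2,r5:Mul1
cycle 7: CDB Mul2=16; issue MUL r1<-Mul2 // r0:16,r1:Mul2,r2:36,r3:1,r4:2,r5:Mul1
cycle 8: stall // r0:16,r1:Mul2,r2:36,r3:1,r4:2,r5:Mul1
cycle 9: stall // r0:16,r1:Mul2,r2:36,r3:1,r4:2,r5:Mul1
cycle 10: stall // r0:16,r1:Mul2,r2:36,r3:1,r4:2,r5:Mul1
cycle 11: CDB Mul1=8; issue MUL r1<-Mul1 // r0:16,r1:Mul1,r2:36,r3:1,r4:2,r5:8
cycle 12: CDB Mul2=288; issue ADD r4<-Add1 // r0:16,r1:Mul1,r2:36,r3:1,r4:Add1,r5:8
cycle 13: issue SUB r0<-Add2 // r0:Add2,r1:Mul1,r2:36,r3:1,r4:Add1,r5:8
cycle 14: issue MUL r1<-Mul2 // r0:Add2,r1:Mul2,r2:36,r3:1,r4:Add1,r5:8
cycle 15: CDB Add1=3; stall // r0:Add2,r1:Mul2,r2:36,r3:1,r4:3,r5:8
cycle 16: CDB Add2=-8; stall // r0:-8,r1:Mul2,r2:36,r3:1,r4:3,r5:8
cycle 17: CDB Mul1=1; issue MUL r0<-Mul1 // r0:Mul1,r1:Mul2,r2:36,r3:1,r4:3,r5:8
cycle 18: issue ADD r1<-Add1 // r0:Mul1,r1:Add1,r2:36,r3:1,r4:3,r5:8
cycle 19: - // r0:Mul1,r1:Add1,r2:36,r3:1,r4:3,r5:8
cycle 20: - // r0:Mul1,r1:Add1,r2:36,r3:1,r4:3,r5:8
cycle 21: - // r0:Mul1,r1:Add1,r2:36,r3:1,r4:3,r5:8
cycle 22: CDB Mul1=288 // r0:288,r1:Add1,r2:36,r3:1,r4:3,r5:8
cycle 23: CDB Mul2=-8 // r0:288,r1:Add1,r2:36,r3:1,r4:3,r5:8
cycle 24: - // r0:288,r1:Add1,r2:36,r3:1,r4:3,r5:8
cycle 25: - // r0:288,r1:Add1,r2:36,r3:1,r4:3,r5:8
cycle 26: CDB Add1=28 // r0:288,r1:28,r2:36,r3:1,r4:3,r5:8

STATUS = VALUE 28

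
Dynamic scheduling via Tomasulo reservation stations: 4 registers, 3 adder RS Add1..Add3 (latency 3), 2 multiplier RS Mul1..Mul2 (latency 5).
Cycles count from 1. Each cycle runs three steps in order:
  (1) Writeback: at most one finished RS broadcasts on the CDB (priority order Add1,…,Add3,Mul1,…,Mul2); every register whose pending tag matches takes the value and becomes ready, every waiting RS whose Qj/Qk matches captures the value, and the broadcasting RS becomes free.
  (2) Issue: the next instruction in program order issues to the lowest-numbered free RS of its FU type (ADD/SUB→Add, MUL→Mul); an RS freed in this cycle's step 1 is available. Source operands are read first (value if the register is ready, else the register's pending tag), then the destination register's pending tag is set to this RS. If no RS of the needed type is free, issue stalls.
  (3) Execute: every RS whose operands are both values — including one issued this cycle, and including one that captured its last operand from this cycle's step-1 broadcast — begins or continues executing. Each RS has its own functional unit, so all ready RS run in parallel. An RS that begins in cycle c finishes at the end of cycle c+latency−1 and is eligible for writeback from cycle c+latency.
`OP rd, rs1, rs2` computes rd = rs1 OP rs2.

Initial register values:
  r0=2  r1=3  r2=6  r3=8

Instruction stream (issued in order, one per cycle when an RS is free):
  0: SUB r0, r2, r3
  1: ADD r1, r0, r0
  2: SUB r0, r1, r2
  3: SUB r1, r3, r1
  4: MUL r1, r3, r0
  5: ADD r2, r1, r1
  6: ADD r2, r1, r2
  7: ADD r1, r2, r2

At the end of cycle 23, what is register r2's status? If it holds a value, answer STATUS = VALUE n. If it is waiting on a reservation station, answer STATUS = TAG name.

cycle 1: issue SUB r0<-Add1 // r0:Add1,r1:3,r2:6,r3:8
cycle 2: issue ADD r1<-Add2 // r0:Add1,r1:Add2,r2:6,r3:8
cycle 3: issue SUB r0<-Add3 // r0:Add3,r1:Add2,r2:6,r3:8
cycle 4: CDB Add1=-2; issue SUB r1<-Add1 // r0:Add3,r1:Add1,r2:6,r3:8
cycle 5: issue MUL r1<-Mul1 // r0:Add3,r1:Mul1,r2:6,r3:8
cycle 6: stall // r0:Add3,r1:Mul1,r2:6,r3:8
cycle 7: CDB Add2=-4; issue ADD r2<-Add2 // r0:Add3,r1:Mul1,r2:Add2,r3:8
cycle 8: stall // r0:Add3,r1:Mul1,r2:Add2,r3:8
cycle 9: stall // r0:Add3,r1:Mul1,r2:Add2,r3:8
cycle 10: CDB Add1=12; issue ADD r2<-Add1 // r0:Add3,r1:Mul1,r2:Add1,r3:8
cycle 11: CDB Add3=-10; issue ADD r1<-Add3 // r0:-10,r1:Add3,r2:Add1,r3:8
cycle 12: - // r0:-10,r1:Add3,r2:Add1,r3:8
cycle 13: - // r0:-10,r1:Add3,r2:Add1,r3:8
cycle 14: - // r0:-10,r1:Add3,r2:Add1,r3:8
cycle 15: - // r0:-10,r1:Add3,r2:Add1,r3:8
cycle 16: CDB Mul1=-80 // r0:-10,r1:Add3,r2:Add1,r3:8
cycle 17: - // r0:-10,r1:Add3,r2:Add1,r3:8
cycle 18: - // r0:-10,r1:Add3,r2:Add1,r3:8
cycle 19: CDB Add2=-160 // r0:-10,r1:Add3,r2:Add1,r3:8
cycle 20: - // r0:-10,r1:Add3,r2:Add1,r3:8
cycle 21: - // r0:-10,r1:Add3,r2:Add1,r3:8
cycle 22: CDB Add1=-240 // r0:-10,r1:Add3,r2:-240,r3:8
cycle 23: - // r0:-10,r1:Add3,r2:-240,r3:8

STATUS = VALUE -240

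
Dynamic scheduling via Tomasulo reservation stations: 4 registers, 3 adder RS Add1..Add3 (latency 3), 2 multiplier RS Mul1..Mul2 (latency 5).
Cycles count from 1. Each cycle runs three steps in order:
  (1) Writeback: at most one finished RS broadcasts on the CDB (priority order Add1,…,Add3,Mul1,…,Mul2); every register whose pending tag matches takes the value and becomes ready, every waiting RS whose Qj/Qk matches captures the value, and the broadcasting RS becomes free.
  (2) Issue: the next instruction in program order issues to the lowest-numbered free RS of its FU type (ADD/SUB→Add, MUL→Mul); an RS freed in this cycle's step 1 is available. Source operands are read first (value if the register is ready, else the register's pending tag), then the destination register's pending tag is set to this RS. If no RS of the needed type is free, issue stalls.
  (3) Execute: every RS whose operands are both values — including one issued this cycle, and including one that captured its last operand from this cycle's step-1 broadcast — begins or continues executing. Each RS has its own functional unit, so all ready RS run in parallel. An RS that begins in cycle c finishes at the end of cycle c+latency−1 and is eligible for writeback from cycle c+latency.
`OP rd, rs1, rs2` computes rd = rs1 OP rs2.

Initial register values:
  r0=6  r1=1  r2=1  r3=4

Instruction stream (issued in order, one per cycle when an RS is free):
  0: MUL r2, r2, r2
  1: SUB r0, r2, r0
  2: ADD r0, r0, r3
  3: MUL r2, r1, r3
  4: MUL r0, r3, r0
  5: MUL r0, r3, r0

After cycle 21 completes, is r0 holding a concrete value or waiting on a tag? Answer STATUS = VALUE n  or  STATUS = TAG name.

c1: issue MUL r2<-Mul1 | r0:6,r1:1,r2:Mul1,r3:4
c2: issue SUB r0<-Add1 | r0:Add1,r1:1,r2:Mul1,r3:4
c3: issue ADD r0<-Add2 | r0:Add2,r1:1,r2:Mul1,r3:4
c4: issue MUL r2<-Mul2 | r0:Add2,r1:1,r2:Mul2,r3:4
c5: stall | r0:Add2,r1:1,r2:Mul2,r3:4
c6: CDB Mul1=1; issue MUL r0<-Mul1 | r0:Mul1,r1:1,r2:Mul2,r3:4
c7: stall | r0:Mul1,r1:1,r2:Mul2,r3:4
c8: stall | r0:Mul1,r1:1,r2:Mul2,r3:4
c9: CDB Add1=-5; stall | r0:Mul1,r1:1,r2:Mul2,r3:4
c10: CDB Mul2=4; issue MUL r0<-Mul2 | r0:Mul2,r1:1,r2:4,r3:4
c11: - | r0:Mul2,r1:1,r2:4,r3:4
c12: CDB Add2=-1 | r0:Mul2,r1:1,r2:4,r3:4
c13: - | r0:Mul2,r1:1,r2:4,r3:4
c14: - | r0:Mul2,r1:1,r2:4,r3:4
c15: - | r0:Mul2,r1:1,r2:4,r3:4
c16: - | r0:Mul2,r1:1,r2:4,r3:4
c17: CDB Mul1=-4 | r0:Mul2,r1:1,r2:4,r3:4
c18: - | r0:Mul2,r1:1,r2:4,r3:4
c19: - | r0:Mul2,r1:1,r2:4,r3:4
c20: - | r0:Mul2,r1:1,r2:4,r3:4
c21: - | r0:Mul2,r1:1,r2:4,r3:4

STATUS = TAG Mul2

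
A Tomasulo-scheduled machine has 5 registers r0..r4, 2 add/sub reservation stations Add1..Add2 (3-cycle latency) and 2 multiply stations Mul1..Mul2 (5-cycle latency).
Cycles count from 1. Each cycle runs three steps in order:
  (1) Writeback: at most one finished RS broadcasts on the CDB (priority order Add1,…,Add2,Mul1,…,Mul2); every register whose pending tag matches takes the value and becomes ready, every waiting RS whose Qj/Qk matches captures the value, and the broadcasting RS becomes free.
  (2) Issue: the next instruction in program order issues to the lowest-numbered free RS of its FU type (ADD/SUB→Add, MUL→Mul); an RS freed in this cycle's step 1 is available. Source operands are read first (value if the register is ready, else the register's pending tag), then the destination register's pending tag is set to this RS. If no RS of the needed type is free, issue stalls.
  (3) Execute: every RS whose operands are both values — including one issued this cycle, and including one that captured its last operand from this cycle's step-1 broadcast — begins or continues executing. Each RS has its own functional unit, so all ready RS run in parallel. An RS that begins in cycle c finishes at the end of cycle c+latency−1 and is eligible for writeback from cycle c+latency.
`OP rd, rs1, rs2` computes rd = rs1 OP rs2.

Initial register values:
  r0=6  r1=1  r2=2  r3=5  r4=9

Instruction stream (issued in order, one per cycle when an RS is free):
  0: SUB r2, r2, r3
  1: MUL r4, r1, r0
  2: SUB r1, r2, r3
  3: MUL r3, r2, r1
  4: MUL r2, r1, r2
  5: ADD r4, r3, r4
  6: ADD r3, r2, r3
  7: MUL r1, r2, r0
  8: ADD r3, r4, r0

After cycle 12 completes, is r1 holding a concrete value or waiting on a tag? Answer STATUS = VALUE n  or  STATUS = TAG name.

STATUS = TAG Mul2

c1: issue SUB r2<-Add1 | r0:6,r1:1,r2:Add1,r3:5,r4:9
c2: issue MUL r4<-Mul1 | r0:6,r1:1,r2:Add1,r3:5,r4:Mul1
c3: issue SUB r1<-Add2 | r0:6,r1:Add2,r2:Add1,r3:5,r4:Mul1
c4: CDB Add1=-3; issue MUL r3<-Mul2 | r0:6,r1:Add2,r2:-3,r3:Mul2,r4:Mul1
c5: stall | r0:6,r1:Add2,r2:-3,r3:Mul2,r4:Mul1
c6: stall | r0:6,r1:Add2,r2:-3,r3:Mul2,r4:Mul1
c7: CDB Add2=-8; stall | r0:6,r1:-8,r2:-3,r3:Mul2,r4:Mul1
c8: CDB Mul1=6; issue MUL r2<-Mul1 | r0:6,r1:-8,r2:Mul1,r3:Mul2,r4:6
c9: issue ADD r4<-Add1 | r0:6,r1:-8,r2:Mul1,r3:Mul2,r4:Add1
c10: issue ADD r3<-Add2 | r0:6,r1:-8,r2:Mul1,r3:Add2,r4:Add1
c11: stall | r0:6,r1:-8,r2:Mul1,r3:Add2,r4:Add1
c12: CDB Mul2=24; issue MUL r1<-Mul2 | r0:6,r1:Mul2,r2:Mul1,r3:Add2,r4:Add1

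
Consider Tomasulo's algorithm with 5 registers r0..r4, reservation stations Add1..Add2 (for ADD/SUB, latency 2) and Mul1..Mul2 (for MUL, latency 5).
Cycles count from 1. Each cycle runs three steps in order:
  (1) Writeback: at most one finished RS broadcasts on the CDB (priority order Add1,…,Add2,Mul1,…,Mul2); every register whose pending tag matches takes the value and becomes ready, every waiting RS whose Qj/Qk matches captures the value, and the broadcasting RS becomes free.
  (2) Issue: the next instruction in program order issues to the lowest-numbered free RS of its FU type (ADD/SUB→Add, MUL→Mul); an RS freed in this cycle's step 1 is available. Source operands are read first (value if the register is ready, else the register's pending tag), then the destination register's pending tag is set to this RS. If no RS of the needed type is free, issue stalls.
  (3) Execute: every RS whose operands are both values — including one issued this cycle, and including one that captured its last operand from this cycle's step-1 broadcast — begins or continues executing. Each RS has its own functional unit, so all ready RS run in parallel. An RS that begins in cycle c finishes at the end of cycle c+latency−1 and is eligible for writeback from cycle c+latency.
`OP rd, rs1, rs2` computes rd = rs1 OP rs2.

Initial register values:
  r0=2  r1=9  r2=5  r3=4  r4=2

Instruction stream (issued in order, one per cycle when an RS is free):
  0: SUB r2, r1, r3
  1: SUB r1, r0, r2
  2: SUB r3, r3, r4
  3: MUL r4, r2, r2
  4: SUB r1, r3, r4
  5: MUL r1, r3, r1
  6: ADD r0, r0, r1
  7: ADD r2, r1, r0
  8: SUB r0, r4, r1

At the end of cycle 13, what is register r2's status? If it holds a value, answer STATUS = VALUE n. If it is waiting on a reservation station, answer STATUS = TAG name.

STATUS = TAG Add1

cycle 1: issue SUB r2<-Add1 // r0:2,r1:9,r2:Add1,r3:4,r4:2
cycle 2: issue SUB r1<-Add2 // r0:2,r1:Add2,r2:Add1,r3:4,r4:2
cycle 3: CDB Add1=5; issue SUB r3<-Add1 // r0:2,r1:Add2,r2:5,r3:Add1,r4:2
cycle 4: issue MUL r4<-Mul1 // r0:2,r1:Add2,r2:5,r3:Add1,r4:Mul1
cycle 5: CDB Add1=2; issue SUB r1<-Add1 // r0:2,r1:Add1,r2:5,r3:2,r4:Mul1
cycle 6: CDB Add2=-3; issue MUL r1<-Mul2 // r0:2,r1:Mul2,r2:5,r3:2,r4:Mul1
cycle 7: issue ADD r0<-Add2 // r0:Add2,r1:Mul2,r2:5,r3:2,r4:Mul1
cycle 8: stall // r0:Add2,r1:Mul2,r2:5,r3:2,r4:Mul1
cycle 9: CDB Mul1=25; stall // r0:Add2,r1:Mul2,r2:5,r3:2,r4:25
cycle 10: stall // r0:Add2,r1:Mul2,r2:5,r3:2,r4:25
cycle 11: CDB Add1=-23; issue ADD r2<-Add1 // r0:Add2,r1:Mul2,r2:Add1,r3:2,r4:25
cycle 12: stall // r0:Add2,r1:Mul2,r2:Add1,r3:2,r4:25
cycle 13: stall // r0:Add2,r1:Mul2,r2:Add1,r3:2,r4:25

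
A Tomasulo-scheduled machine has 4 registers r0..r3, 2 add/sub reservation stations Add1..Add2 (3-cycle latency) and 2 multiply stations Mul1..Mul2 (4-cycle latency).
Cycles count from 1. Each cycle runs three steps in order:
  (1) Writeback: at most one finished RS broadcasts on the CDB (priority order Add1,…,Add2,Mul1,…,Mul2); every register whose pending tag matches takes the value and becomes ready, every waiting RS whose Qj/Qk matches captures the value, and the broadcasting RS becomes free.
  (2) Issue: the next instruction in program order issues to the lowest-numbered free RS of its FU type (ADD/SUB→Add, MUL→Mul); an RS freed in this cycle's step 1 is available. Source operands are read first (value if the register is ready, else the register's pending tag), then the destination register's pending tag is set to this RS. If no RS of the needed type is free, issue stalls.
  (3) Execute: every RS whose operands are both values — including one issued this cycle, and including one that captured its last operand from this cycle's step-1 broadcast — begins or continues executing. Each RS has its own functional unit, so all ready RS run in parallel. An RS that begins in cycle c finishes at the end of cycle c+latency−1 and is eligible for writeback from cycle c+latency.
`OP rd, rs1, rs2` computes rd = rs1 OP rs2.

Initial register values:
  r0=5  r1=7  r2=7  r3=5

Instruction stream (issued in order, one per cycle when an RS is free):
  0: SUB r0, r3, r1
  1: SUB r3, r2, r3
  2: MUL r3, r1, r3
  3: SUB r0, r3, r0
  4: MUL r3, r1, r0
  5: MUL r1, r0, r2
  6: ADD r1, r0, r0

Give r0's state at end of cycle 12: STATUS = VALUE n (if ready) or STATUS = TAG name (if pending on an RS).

  c1: issue SUB r0<-Add1  regs: r0:Add1,r1:7,r2:7,r3:5
  c2: issue SUB r3<-Add2  regs: r0:Add1,r1:7,r2:7,r3:Add2
  c3: issue MUL r3<-Mul1  regs: r0:Add1,r1:7,r2:7,r3:Mul1
  c4: CDB Add1=-2; issue SUB r0<-Add1  regs: r0:Add1,r1:7,r2:7,r3:Mul1
  c5: CDB Add2=2; issue MUL r3<-Mul2  regs: r0:Add1,r1:7,r2:7,r3:Mul2
  c6: stall  regs: r0:Add1,r1:7,r2:7,r3:Mul2
  c7: stall  regs: r0:Add1,r1:7,r2:7,r3:Mul2
  c8: stall  regs: r0:Add1,r1:7,r2:7,r3:Mul2
  c9: CDB Mul1=14; issue MUL r1<-Mul1  regs: r0:Add1,r1:Mul1,r2:7,r3:Mul2
  c10: issue ADD r1<-Add2  regs: r0:Add1,r1:Add2,r2:7,r3:Mul2
  c11: -  regs: r0:Add1,r1:Add2,r2:7,r3:Mul2
  c12: CDB Add1=16  regs: r0:16,r1:Add2,r2:7,r3:Mul2

STATUS = VALUE 16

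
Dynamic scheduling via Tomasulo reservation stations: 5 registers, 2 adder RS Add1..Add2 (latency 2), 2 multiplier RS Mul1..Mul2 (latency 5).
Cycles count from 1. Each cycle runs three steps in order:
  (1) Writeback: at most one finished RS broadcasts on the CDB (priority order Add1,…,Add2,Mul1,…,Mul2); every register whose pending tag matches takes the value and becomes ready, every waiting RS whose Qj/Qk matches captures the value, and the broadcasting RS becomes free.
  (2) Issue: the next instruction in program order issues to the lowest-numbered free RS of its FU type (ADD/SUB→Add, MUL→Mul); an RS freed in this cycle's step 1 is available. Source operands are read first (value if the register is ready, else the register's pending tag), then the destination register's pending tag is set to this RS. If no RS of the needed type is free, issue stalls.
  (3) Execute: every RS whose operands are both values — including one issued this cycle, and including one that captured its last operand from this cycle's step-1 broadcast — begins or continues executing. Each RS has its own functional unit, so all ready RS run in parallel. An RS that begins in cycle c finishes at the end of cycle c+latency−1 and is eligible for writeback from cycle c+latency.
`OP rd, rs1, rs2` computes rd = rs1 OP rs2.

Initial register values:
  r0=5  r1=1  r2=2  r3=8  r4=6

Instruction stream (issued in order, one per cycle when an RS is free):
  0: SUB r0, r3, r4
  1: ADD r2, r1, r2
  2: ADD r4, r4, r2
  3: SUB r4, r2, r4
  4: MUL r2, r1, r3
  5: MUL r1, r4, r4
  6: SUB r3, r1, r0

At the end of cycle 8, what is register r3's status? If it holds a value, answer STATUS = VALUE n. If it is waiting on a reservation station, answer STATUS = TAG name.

STATUS = TAG Add1

cycle 1: issue SUB r0<-Add1 // r0:Add1,r1:1,r2:2,r3:8,r4:6
cycle 2: issue ADD r2<-Add2 // r0:Add1,r1:1,r2:Add2,r3:8,r4:6
cycle 3: CDB Add1=2; issue ADD r4<-Add1 // r0:2,r1:1,r2:Add2,r3:8,r4:Add1
cycle 4: CDB Add2=3; issue SUB r4<-Add2 // r0:2,r1:1,r2:3,r3:8,r4:Add2
cycle 5: issue MUL r2<-Mul1 // r0:2,r1:1,r2:Mul1,r3:8,r4:Add2
cycle 6: CDB Add1=9; issue MUL r1<-Mul2 // r0:2,r1:Mul2,r2:Mul1,r3:8,r4:Add2
cycle 7: issue SUB r3<-Add1 // r0:2,r1:Mul2,r2:Mul1,r3:Add1,r4:Add2
cycle 8: CDB Add2=-6 // r0:2,r1:Mul2,r2:Mul1,r3:Add1,r4:-6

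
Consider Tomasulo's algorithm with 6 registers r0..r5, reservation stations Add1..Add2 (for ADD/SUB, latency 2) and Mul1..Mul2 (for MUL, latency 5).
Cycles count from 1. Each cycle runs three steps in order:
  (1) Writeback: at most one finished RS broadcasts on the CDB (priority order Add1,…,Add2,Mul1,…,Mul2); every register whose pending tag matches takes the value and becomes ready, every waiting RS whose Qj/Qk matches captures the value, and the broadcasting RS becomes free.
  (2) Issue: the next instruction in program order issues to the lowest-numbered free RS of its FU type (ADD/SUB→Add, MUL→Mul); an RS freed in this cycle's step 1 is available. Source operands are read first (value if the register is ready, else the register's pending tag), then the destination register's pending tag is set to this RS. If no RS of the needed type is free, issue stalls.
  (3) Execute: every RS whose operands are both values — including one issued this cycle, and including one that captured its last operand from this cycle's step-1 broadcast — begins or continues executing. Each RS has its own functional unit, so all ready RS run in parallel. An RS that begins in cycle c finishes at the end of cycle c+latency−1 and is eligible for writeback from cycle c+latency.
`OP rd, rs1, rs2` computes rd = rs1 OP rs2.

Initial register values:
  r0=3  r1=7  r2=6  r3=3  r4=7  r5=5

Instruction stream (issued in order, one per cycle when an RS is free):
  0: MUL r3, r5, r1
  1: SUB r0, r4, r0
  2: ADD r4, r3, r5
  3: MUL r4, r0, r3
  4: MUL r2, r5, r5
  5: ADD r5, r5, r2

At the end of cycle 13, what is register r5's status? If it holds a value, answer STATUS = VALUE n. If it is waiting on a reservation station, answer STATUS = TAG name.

cycle 1: issue MUL r3<-Mul1 // r0:3,r1:7,r2:6,r3:Mul1,r4:7,r5:5
cycle 2: issue SUB r0<-Add1 // r0:Add1,r1:7,r2:6,r3:Mul1,r4:7,r5:5
cycle 3: issue ADD r4<-Add2 // r0:Add1,r1:7,r2:6,r3:Mul1,r4:Add2,r5:5
cycle 4: CDB Add1=4; issue MUL r4<-Mul2 // r0:4,r1:7,r2:6,r3:Mul1,r4:Mul2,r5:5
cycle 5: stall // r0:4,r1:7,r2:6,r3:Mul1,r4:Mul2,r5:5
cycle 6: CDB Mul1=35; issue MUL r2<-Mul1 // r0:4,r1:7,r2:Mul1,r3:35,r4:Mul2,r5:5
cycle 7: issue ADD r5<-Add1 // r0:4,r1:7,r2:Mul1,r3:35,r4:Mul2,r5:Add1
cycle 8: CDB Add2=40 // r0:4,r1:7,r2:Mul1,r3:35,r4:Mul2,r5:Add1
cycle 9: - // r0:4,r1:7,r2:Mul1,r3:35,r4:Mul2,r5:Add1
cycle 10: - // r0:4,r1:7,r2:Mul1,r3:35,r4:Mul2,r5:Add1
cycle 11: CDB Mul1=25 // r0:4,r1:7,r2:25,r3:35,r4:Mul2,r5:Add1
cycle 12: CDB Mul2=140 // r0:4,r1:7,r2:25,r3:35,r4:140,r5:Add1
cycle 13: CDB Add1=30 // r0:4,r1:7,r2:25,r3:35,r4:140,r5:30

STATUS = VALUE 30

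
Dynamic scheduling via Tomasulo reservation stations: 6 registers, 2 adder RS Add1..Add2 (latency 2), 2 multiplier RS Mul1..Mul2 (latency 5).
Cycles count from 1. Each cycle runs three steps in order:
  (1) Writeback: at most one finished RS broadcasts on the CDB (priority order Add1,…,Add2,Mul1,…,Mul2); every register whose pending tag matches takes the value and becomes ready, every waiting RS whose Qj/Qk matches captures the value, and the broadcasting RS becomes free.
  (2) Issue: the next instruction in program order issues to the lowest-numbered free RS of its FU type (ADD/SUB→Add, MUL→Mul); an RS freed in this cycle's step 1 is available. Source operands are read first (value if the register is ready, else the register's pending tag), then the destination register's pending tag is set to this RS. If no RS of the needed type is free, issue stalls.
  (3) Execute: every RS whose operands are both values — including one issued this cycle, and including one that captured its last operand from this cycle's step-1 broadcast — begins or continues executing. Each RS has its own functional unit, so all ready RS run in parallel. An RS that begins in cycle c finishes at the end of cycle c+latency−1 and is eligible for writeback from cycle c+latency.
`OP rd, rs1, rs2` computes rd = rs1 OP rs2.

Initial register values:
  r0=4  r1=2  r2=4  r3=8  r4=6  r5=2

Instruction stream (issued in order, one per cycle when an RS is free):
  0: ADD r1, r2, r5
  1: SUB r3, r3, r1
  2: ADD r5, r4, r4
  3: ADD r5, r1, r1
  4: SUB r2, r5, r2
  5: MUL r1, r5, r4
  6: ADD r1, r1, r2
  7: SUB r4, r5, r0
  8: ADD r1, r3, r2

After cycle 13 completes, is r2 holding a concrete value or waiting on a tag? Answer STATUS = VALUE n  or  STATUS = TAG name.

  c1: issue ADD r1<-Add1  regs: r0:4,r1:Add1,r2:4,r3:8,r4:6,r5:2
  c2: issue SUB r3<-Add2  regs: r0:4,r1:Add1,r2:4,r3:Add2,r4:6,r5:2
  c3: CDB Add1=6; issue ADD r5<-Add1  regs: r0:4,r1:6,r2:4,r3:Add2,r4:6,r5:Add1
  c4: stall  regs: r0:4,r1:6,r2:4,r3:Add2,r4:6,r5:Add1
  c5: CDB Add1=12; issue ADD r5<-Add1  regs: r0:4,r1:6,r2:4,r3:Add2,r4:6,r5:Add1
  c6: CDB Add2=2; issue SUB r2<-Add2  regs: r0:4,r1:6,r2:Add2,r3:2,r4:6,r5:Add1
  c7: CDB Add1=12; issue MUL r1<-Mul1  regs: r0:4,r1:Mul1,r2:Add2,r3:2,r4:6,r5:12
  c8: issue ADD r1<-Add1  regs: r0:4,r1:Add1,r2:Add2,r3:2,r4:6,r5:12
  c9: CDB Add2=8; issue SUB r4<-Add2  regs: r0:4,r1:Add1,r2:8,r3:2,r4:Add2,r5:12
  c10: stall  regs: r0:4,r1:Add1,r2:8,r3:2,r4:Add2,r5:12
  c11: CDB Add2=8; issue ADD r1<-Add2  regs: r0:4,r1:Add2,r2:8,r3:2,r4:8,r5:12
  c12: CDB Mul1=72  regs: r0:4,r1:Add2,r2:8,r3:2,r4:8,r5:12
  c13: CDB Add2=10  regs: r0:4,r1:10,r2:8,r3:2,r4:8,r5:12

STATUS = VALUE 8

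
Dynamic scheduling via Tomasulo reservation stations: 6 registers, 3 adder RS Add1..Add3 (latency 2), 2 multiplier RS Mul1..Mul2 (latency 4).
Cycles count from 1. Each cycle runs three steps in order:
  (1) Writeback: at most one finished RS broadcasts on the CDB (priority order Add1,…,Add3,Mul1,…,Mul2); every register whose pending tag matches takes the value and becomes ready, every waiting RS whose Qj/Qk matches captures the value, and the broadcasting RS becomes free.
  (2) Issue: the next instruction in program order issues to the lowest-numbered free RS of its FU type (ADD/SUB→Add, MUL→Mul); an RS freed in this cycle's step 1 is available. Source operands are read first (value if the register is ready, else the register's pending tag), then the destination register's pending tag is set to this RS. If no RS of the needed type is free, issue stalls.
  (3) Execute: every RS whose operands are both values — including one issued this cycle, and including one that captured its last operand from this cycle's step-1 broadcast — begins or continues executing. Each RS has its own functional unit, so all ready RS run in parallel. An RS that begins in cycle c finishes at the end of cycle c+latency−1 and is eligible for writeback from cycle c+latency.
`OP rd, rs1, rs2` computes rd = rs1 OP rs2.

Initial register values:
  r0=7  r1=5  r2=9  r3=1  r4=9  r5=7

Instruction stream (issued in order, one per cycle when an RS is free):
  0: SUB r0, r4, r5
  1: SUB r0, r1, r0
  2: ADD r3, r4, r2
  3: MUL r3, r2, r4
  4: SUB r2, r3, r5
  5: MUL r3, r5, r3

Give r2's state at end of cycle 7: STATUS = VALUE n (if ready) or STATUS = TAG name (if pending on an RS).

STATUS = TAG Add1

  c1: issue SUB r0<-Add1  regs: r0:Add1,r1:5,r2:9,r3:1,r4:9,r5:7
  c2: issue SUB r0<-Add2  regs: r0:Add2,r1:5,r2:9,r3:1,r4:9,r5:7
  c3: CDB Add1=2; issue ADD r3<-Add1  regs: r0:Add2,r1:5,r2:9,r3:Add1,r4:9,r5:7
  c4: issue MUL r3<-Mul1  regs: r0:Add2,r1:5,r2:9,r3:Mul1,r4:9,r5:7
  c5: CDB Add1=18; issue SUB r2<-Add1  regs: r0:Add2,r1:5,r2:Add1,r3:Mul1,r4:9,r5:7
  c6: CDB Add2=3; issue MUL r3<-Mul2  regs: r0:3,r1:5,r2:Add1,r3:Mul2,r4:9,r5:7
  c7: -  regs: r0:3,r1:5,r2:Add1,r3:Mul2,r4:9,r5:7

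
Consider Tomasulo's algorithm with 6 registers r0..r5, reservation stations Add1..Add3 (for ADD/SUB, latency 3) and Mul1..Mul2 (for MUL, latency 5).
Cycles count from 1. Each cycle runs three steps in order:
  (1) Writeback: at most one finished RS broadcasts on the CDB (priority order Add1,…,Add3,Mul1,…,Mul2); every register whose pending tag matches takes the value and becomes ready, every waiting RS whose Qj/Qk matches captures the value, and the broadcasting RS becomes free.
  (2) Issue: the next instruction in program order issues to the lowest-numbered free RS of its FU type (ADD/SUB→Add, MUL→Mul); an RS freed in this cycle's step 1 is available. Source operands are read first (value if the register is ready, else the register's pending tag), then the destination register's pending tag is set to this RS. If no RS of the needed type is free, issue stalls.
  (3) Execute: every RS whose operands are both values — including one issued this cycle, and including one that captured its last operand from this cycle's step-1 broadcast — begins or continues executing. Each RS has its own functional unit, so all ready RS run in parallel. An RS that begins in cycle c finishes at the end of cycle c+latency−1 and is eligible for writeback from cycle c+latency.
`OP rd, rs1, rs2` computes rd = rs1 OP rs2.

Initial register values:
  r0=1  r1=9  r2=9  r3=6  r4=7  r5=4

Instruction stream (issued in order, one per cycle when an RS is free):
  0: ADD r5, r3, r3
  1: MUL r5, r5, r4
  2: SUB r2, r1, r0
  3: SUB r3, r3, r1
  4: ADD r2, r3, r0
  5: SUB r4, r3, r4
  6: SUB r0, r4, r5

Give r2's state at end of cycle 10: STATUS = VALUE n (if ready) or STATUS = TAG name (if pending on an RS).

STATUS = TAG Add3

  c1: issue ADD r5<-Add1  regs: r0:1,r1:9,r2:9,r3:6,r4:7,r5:Add1
  c2: issue MUL r5<-Mul1  regs: r0:1,r1:9,r2:9,r3:6,r4:7,r5:Mul1
  c3: issue SUB r2<-Add2  regs: r0:1,r1:9,r2:Add2,r3:6,r4:7,r5:Mul1
  c4: CDB Add1=12; issue SUB r3<-Add1  regs: r0:1,r1:9,r2:Add2,r3:Add1,r4:7,r5:Mul1
  c5: issue ADD r2<-Add3  regs: r0:1,r1:9,r2:Add3,r3:Add1,r4:7,r5:Mul1
  c6: CDB Add2=8; issue SUB r4<-Add2  regs: r0:1,r1:9,r2:Add3,r3:Add1,r4:Add2,r5:Mul1
  c7: CDB Add1=-3; issue SUB r0<-Add1  regs: r0:Add1,r1:9,r2:Add3,r3:-3,r4:Add2,r5:Mul1
  c8: -  regs: r0:Add1,r1:9,r2:Add3,r3:-3,r4:Add2,r5:Mul1
  c9: CDB Mul1=84  regs: r0:Add1,r1:9,r2:Add3,r3:-3,r4:Add2,r5:84
  c10: CDB Add2=-10  regs: r0:Add1,r1:9,r2:Add3,r3:-3,r4:-10,r5:84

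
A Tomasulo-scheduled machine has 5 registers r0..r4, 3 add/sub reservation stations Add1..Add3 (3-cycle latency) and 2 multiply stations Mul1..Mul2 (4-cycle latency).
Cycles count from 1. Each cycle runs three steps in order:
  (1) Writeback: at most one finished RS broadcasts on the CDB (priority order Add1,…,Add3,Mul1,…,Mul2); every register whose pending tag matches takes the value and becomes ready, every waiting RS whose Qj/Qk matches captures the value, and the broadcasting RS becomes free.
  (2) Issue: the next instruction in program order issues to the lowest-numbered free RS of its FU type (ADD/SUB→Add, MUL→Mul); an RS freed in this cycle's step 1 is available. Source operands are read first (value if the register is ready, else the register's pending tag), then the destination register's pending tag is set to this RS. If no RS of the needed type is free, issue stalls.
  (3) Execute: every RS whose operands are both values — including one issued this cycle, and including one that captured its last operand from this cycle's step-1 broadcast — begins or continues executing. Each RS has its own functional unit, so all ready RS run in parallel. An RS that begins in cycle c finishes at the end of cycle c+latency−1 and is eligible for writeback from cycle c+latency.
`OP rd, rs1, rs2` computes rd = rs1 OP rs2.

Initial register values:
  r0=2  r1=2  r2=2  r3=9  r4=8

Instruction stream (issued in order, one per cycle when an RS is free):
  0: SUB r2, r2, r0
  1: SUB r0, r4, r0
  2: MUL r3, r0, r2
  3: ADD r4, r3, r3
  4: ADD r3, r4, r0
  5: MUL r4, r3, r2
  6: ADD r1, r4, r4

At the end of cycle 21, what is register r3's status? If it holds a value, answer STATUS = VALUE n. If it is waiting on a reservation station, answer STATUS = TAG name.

cycle 1: issue SUB r2<-Add1 // r0:2,r1:2,r2:Add1,r3:9,r4:8
cycle 2: issue SUB r0<-Add2 // r0:Add2,r1:2,r2:Add1,r3:9,r4:8
cycle 3: issue MUL r3<-Mul1 // r0:Add2,r1:2,r2:Add1,r3:Mul1,r4:8
cycle 4: CDB Add1=0; issue ADD r4<-Add1 // r0:Add2,r1:2,r2:0,r3:Mul1,r4:Add1
cycle 5: CDB Add2=6; issue ADD r3<-Add2 // r0:6,r1:2,r2:0,r3:Add2,r4:Add1
cycle 6: issue MUL r4<-Mul2 // r0:6,r1:2,r2:0,r3:Add2,r4:Mul2
cycle 7: issue ADD r1<-Add3 // r0:6,r1:Add3,r2:0,r3:Add2,r4:Mul2
cycle 8: - // r0:6,r1:Add3,r2:0,r3:Add2,r4:Mul2
cycle 9: CDB Mul1=0 // r0:6,r1:Add3,r2:0,r3:Add2,r4:Mul2
cycle 10: - // r0:6,r1:Add3,r2:0,r3:Add2,r4:Mul2
cycle 11: - // r0:6,r1:Add3,r2:0,r3:Add2,r4:Mul2
cycle 12: CDB Add1=0 // r0:6,r1:Add3,r2:0,r3:Add2,r4:Mul2
cycle 13: - // r0:6,r1:Add3,r2:0,r3:Add2,r4:Mul2
cycle 14: - // r0:6,r1:Add3,r2:0,r3:Add2,r4:Mul2
cycle 15: CDB Add2=6 // r0:6,r1:Add3,r2:0,r3:6,r4:Mul2
cycle 16: - // r0:6,r1:Add3,r2:0,r3:6,r4:Mul2
cycle 17: - // r0:6,r1:Add3,r2:0,r3:6,r4:Mul2
cycle 18: - // r0:6,r1:Add3,r2:0,r3:6,r4:Mul2
cycle 19: CDB Mul2=0 // r0:6,r1:Add3,r2:0,r3:6,r4:0
cycle 20: - // r0:6,r1:Add3,r2:0,r3:6,r4:0
cycle 21: - // r0:6,r1:Add3,r2:0,r3:6,r4:0

STATUS = VALUE 6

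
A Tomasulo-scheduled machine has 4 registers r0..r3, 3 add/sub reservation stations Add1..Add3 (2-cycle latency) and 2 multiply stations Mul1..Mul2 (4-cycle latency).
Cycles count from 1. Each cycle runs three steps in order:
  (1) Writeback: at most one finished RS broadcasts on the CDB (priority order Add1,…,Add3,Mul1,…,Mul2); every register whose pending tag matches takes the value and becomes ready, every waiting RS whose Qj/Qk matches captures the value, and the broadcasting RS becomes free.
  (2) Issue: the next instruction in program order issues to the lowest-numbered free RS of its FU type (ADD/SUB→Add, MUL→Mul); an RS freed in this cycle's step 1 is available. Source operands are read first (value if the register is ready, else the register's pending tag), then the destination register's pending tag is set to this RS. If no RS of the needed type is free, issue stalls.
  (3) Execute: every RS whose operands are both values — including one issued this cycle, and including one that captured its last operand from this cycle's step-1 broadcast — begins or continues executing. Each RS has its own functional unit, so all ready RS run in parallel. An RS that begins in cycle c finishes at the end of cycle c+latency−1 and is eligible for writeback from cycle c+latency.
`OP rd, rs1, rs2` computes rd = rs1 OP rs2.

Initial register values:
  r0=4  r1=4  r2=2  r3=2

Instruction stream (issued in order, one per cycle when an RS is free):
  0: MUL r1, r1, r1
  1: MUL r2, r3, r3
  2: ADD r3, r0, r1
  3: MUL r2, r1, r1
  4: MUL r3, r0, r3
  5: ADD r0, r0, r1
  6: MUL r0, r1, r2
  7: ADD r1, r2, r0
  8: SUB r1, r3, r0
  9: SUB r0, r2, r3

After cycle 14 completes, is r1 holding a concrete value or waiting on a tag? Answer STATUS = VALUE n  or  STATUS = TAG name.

STATUS = TAG Add2

c1: issue MUL r1<-Mul1 | r0:4,r1:Mul1,r2:2,r3:2
c2: issue MUL r2<-Mul2 | r0:4,r1:Mul1,r2:Mul2,r3:2
c3: issue ADD r3<-Add1 | r0:4,r1:Mul1,r2:Mul2,r3:Add1
c4: stall | r0:4,r1:Mul1,r2:Mul2,r3:Add1
c5: CDB Mul1=16; issue MUL r2<-Mul1 | r0:4,r1:16,r2:Mul1,r3:Add1
c6: CDB Mul2=4; issue MUL r3<-Mul2 | r0:4,r1:16,r2:Mul1,r3:Mul2
c7: CDB Add1=20; issue ADD r0<-Add1 | r0:Add1,r1:16,r2:Mul1,r3:Mul2
c8: stall | r0:Add1,r1:16,r2:Mul1,r3:Mul2
c9: CDB Add1=20; stall | r0:20,r1:16,r2:Mul1,r3:Mul2
c10: CDB Mul1=256; issue MUL r0<-Mul1 | r0:Mul1,r1:16,r2:256,r3:Mul2
c11: CDB Mul2=80; issue ADD r1<-Add1 | r0:Mul1,r1:Add1,r2:256,r3:80
c12: issue SUB r1<-Add2 | r0:Mul1,r1:Add2,r2:256,r3:80
c13: issue SUB r0<-Add3 | r0:Add3,r1:Add2,r2:256,r3:80
c14: CDB Mul1=4096 | r0:Add3,r1:Add2,r2:256,r3:80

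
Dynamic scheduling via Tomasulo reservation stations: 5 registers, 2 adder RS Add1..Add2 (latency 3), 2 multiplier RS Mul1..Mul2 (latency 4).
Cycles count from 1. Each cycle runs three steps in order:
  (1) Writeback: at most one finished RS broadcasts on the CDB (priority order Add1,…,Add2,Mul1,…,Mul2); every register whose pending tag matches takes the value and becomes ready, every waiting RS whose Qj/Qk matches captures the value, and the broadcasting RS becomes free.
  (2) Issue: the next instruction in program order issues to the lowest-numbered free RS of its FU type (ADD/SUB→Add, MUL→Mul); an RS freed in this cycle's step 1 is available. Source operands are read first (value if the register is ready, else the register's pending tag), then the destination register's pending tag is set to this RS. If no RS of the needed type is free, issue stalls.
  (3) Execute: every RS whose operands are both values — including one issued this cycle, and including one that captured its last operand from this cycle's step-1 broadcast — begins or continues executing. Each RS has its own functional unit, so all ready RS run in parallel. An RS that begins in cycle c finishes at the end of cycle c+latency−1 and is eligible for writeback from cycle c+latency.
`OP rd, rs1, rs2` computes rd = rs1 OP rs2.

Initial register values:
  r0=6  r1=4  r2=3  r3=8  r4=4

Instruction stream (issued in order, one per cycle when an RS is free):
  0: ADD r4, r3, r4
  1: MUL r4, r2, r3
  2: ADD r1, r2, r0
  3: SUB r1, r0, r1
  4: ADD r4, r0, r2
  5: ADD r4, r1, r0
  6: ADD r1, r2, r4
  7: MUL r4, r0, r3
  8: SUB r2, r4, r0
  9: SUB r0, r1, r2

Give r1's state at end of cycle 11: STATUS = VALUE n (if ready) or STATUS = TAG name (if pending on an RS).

STATUS = TAG Add2

  c1: issue ADD r4<-Add1  regs: r0:6,r1:4,r2:3,r3:8,r4:Add1
  c2: issue MUL r4<-Mul1  regs: r0:6,r1:4,r2:3,r3:8,r4:Mul1
  c3: issue ADD r1<-Add2  regs: r0:6,r1:Add2,r2:3,r3:8,r4:Mul1
  c4: CDB Add1=12; issue SUB r1<-Add1  regs: r0:6,r1:Add1,r2:3,r3:8,r4:Mul1
  c5: stall  regs: r0:6,r1:Add1,r2:3,r3:8,r4:Mul1
  c6: CDB Add2=9; issue ADD r4<-Add2  regs: r0:6,r1:Add1,r2:3,r3:8,r4:Add2
  c7: CDB Mul1=24; stall  regs: r0:6,r1:Add1,r2:3,r3:8,r4:Add2
  c8: stall  regs: r0:6,r1:Add1,r2:3,r3:8,r4:Add2
  c9: CDB Add1=-3; issue ADD r4<-Add1  regs: r0:6,r1:-3,r2:3,r3:8,r4:Add1
  c10: CDB Add2=9; issue ADD r1<-Add2  regs: r0:6,r1:Add2,r2:3,r3:8,r4:Add1
  c11: issue MUL r4<-Mul1  regs: r0:6,r1:Add2,r2:3,r3:8,r4:Mul1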